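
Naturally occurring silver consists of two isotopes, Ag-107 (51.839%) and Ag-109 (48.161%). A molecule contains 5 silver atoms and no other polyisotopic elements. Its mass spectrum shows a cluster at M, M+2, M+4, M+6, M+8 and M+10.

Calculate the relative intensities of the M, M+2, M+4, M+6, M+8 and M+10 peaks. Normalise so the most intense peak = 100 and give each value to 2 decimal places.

Expanding (0.51839 + 0.48161)^5:
P(M) = 0.51839^5 = 0.037435
P(M+2) = 5 × 0.51839^4 × 0.48161^1 = 0.173897
P(M+4) = 10 × 0.51839^3 × 0.48161^2 = 0.323118
P(M+6) = 10 × 0.51839^2 × 0.48161^3 = 0.300192
P(M+8) = 5 × 0.51839^1 × 0.48161^4 = 0.139447
P(M+10) = 0.48161^5 = 0.025911
The M+4 peak is largest (0.323118); scaling to 100 gives 11.59 : 53.82 : 100.00 : 92.90 : 43.16 : 8.02.

11.59 : 53.82 : 100.00 : 92.90 : 43.16 : 8.02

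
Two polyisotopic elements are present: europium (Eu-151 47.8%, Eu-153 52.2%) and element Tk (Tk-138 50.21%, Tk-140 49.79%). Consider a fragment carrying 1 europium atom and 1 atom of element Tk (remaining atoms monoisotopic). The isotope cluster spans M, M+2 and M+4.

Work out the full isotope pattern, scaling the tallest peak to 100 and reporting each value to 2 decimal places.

Europium pattern (n=1): 0.4780 : 0.5220
Element Tk pattern (n=1): 0.5021 : 0.4979
Convolve the two distributions (both contribute in 2-u steps):
  M: 0.4780×0.5021 = 0.240004
  M+2: 0.4780×0.4979 + 0.5220×0.5021 = 0.500092
  M+4: 0.5220×0.4979 = 0.259904
Scale to base peak (0.500092) = 100: 47.99 : 100.00 : 51.97

47.99 : 100.00 : 51.97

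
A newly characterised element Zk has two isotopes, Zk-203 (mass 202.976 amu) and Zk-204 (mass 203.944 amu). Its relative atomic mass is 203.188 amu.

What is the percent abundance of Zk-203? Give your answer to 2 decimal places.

78.10%

Writing the weighted mean with unknown fraction x of Zk-203:
202.976·x + 203.944·(1 − x) = 203.188
(202.976 − 203.944)·x = 203.188 − 203.944
x = -0.756 / -0.968 = 0.78099 → 78.10% Zk-203, 21.90% Zk-204.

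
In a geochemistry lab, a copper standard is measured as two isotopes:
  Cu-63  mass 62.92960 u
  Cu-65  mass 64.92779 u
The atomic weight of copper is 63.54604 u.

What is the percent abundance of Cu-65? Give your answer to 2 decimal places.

Let x be the fractional abundance of Cu-63; then Cu-65 has abundance 1 − x.
62.92960·x + 64.92779·(1 − x) = 63.54604
(62.92960 − 64.92779)·x = 63.54604 − 64.92779
x = -1.38175 / -1.99819 = 0.69150 → 69.15% Cu-63, 30.85% Cu-65.

30.85%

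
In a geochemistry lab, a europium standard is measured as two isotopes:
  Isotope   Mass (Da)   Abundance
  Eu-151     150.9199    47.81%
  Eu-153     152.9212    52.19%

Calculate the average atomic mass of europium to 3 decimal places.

151.964 Da

Weight each isotope mass by its fractional abundance: 0.4781 × 150.9199 + 0.5219 × 152.9212
= 72.15480 + 79.80957 = 151.96437 Da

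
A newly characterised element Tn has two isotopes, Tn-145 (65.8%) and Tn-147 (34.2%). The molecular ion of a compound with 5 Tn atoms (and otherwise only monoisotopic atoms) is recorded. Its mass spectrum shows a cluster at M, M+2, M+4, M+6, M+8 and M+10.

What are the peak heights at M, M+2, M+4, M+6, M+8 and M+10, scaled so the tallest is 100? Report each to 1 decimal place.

37.0 : 96.2 : 100.0 : 52.0 : 13.5 : 1.4

Each Tn atom is independently Tn-145 (p = 0.658) or Tn-147 (q = 0.342); the cluster is the binomial expansion (p + q)^5.
P(M) = 0.658^5 = 0.123347
P(M+2) = 5 × 0.658^4 × 0.342^1 = 0.320553
P(M+4) = 10 × 0.658^3 × 0.342^2 = 0.333219
P(M+6) = 10 × 0.658^2 × 0.342^3 = 0.173193
P(M+8) = 5 × 0.658^1 × 0.342^4 = 0.045009
P(M+10) = 0.342^5 = 0.004679
The M+4 peak is largest (0.333219); scaling to 100 gives 37.0 : 96.2 : 100.0 : 52.0 : 13.5 : 1.4.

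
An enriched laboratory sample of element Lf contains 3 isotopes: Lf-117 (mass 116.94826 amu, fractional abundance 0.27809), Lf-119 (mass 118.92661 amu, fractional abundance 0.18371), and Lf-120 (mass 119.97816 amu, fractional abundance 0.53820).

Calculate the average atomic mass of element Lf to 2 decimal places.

Weight each isotope mass by its fractional abundance: 0.27809 × 116.94826 + 0.18371 × 118.92661 + 0.53820 × 119.97816
= 32.522142 + 21.848008 + 64.572246 = 118.942396 amu

118.94 amu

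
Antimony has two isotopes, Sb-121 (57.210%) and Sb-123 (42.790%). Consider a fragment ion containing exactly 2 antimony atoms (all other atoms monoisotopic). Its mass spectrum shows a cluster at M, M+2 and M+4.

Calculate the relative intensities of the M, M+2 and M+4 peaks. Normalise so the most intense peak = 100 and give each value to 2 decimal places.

The 2 Sb atoms are independent, so intensities follow the terms of (0.57210 + 0.42790)^2.
P(M) = 0.57210^2 = 0.327298
P(M+2) = 2 × 0.57210^1 × 0.42790^1 = 0.489603
P(M+4) = 0.42790^2 = 0.183098
The M+2 peak is largest (0.489603); scaling to 100 gives 66.85 : 100.00 : 37.40.

66.85 : 100.00 : 37.40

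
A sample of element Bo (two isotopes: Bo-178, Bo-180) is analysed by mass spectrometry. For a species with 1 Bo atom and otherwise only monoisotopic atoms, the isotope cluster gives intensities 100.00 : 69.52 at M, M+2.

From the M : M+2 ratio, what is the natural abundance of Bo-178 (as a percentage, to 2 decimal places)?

If p is the fraction of Bo that is Bo-178, then I(M+2)/I(M) = [C(1,1)·p^0·(1−p)] / p^1 = 1·(1−p)/p = 69.52/100.00 = 0.6952
(1−p)/p = 0.6952/1 = 0.6952  ⇒  p = 1/(1 + 0.6952) = 0.5899
Bo-178: 58.99%, Bo-180: 41.01%.

58.99%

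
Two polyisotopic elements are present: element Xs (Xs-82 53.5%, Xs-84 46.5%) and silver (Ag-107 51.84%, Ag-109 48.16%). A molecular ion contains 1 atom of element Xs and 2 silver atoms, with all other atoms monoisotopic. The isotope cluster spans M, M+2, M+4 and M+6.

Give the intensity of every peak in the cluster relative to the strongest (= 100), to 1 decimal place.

Element Xs pattern (n=1): 0.5350 : 0.4650
Silver pattern (n=2): 0.26873856 : 0.49932288 : 0.23193856
Convolve the two distributions (both contribute in 2-u steps):
  M: 0.5350×0.26873856 = 0.143775
  M+2: 0.5350×0.49932288 + 0.4650×0.26873856 = 0.392101
  M+4: 0.5350×0.23193856 + 0.4650×0.49932288 = 0.356272
  M+6: 0.4650×0.23193856 = 0.107851
Scale to base peak (0.392101) = 100: 36.7 : 100.0 : 90.9 : 27.5

36.7 : 100.0 : 90.9 : 27.5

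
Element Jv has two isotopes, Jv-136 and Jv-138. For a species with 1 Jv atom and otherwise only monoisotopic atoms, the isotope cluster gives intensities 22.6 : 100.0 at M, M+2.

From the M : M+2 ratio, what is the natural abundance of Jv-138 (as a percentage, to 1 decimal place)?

81.6%

Write p for the Jv-136 fraction. I(M+2)/I(M) = [C(1,1)·p^0·(1−p)] / p^1 = 1·(1−p)/p = 100.0/22.6 = 4.4248
(1−p)/p = 4.4248/1 = 4.4248  ⇒  p = 1/(1 + 4.4248) = 0.1843
Jv-136: 18.4%, Jv-138: 81.6%.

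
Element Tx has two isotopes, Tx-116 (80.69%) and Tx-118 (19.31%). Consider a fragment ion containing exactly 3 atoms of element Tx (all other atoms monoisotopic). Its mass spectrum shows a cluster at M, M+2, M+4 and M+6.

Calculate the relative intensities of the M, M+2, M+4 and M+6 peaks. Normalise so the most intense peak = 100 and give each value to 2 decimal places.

100.00 : 71.79 : 17.18 : 1.37

Each Tx atom is independently Tx-116 (p = 0.8069) or Tx-118 (q = 0.1931); the cluster is the binomial expansion (p + q)^3.
P(M) = 0.8069^3 = 0.525363
P(M+2) = 3 × 0.8069^2 × 0.1931^1 = 0.377175
P(M+4) = 3 × 0.8069^1 × 0.1931^2 = 0.090262
P(M+6) = 0.1931^3 = 0.007200
The M peak is largest (0.525363); scaling to 100 gives 100.00 : 71.79 : 17.18 : 1.37.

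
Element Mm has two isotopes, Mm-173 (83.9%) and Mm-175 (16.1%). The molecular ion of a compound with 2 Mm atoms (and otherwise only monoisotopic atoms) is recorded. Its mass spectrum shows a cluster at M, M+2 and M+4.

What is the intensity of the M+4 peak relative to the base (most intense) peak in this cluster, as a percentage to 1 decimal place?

(0.839 + 0.161)^2 gives M 0.7039, M+2 0.2702, M+4 0.0259; the largest is M.
P(M) = C(2,0) × 0.839^2 × 0.161^0 = 1 × 0.703921 × 1.0000 = 0.703921 (base)
P(M+4) = C(2,2) × 0.839^0 × 0.161^2 = 1 × 1.0000 × 0.025921 = 0.025921
Relative intensity = 0.025921 / 0.703921 × 100 = 3.7

3.7%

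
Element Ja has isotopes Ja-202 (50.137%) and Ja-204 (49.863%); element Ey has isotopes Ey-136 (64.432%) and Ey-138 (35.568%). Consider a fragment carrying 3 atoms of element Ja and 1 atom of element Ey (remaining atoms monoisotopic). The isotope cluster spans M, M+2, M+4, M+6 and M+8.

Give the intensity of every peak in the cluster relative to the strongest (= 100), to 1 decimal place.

Element Ja pattern (n=3): 0.12603032 : 0.37602468 : 0.37396969 : 0.12397531
Element Ey pattern (n=1): 0.64432 : 0.35568
Convolve the two distributions (both contribute in 2-u steps):
  M: 0.12603032×0.64432 = 0.081204
  M+2: 0.12603032×0.35568 + 0.37602468×0.64432 = 0.287107
  M+4: 0.37602468×0.35568 + 0.37396969×0.64432 = 0.374701
  M+6: 0.37396969×0.35568 + 0.12397531×0.64432 = 0.212893
  M+8: 0.12397531×0.35568 = 0.044096
Scale to base peak (0.374701) = 100: 21.7 : 76.6 : 100.0 : 56.8 : 11.8

21.7 : 76.6 : 100.0 : 56.8 : 11.8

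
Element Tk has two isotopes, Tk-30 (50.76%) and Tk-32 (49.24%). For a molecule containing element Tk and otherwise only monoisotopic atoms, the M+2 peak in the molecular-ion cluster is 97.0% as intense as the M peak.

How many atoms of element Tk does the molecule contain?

1

For n independent Tk atoms, I(M+2)/I(M) = n · (abundance Tk-32) / (abundance Tk-30) = n · 0.4924/0.5076.
n = 0.970 × 0.5076/0.4924 = 1.00 ≈ 1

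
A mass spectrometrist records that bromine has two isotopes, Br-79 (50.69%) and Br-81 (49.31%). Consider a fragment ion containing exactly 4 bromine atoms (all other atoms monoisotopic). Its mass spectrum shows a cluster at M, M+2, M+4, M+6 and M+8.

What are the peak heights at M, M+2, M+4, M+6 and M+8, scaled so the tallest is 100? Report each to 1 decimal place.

Each Br atom is independently Br-79 (p = 0.5069) or Br-81 (q = 0.4931); the cluster is the binomial expansion (p + q)^4.
P(M) = 0.5069^4 = 0.066022
P(M+2) = 4 × 0.5069^3 × 0.4931^1 = 0.256899
P(M+4) = 6 × 0.5069^2 × 0.4931^2 = 0.374857
P(M+6) = 4 × 0.5069^1 × 0.4931^3 = 0.243101
P(M+8) = 0.4931^4 = 0.059121
The M+4 peak is largest (0.374857); scaling to 100 gives 17.6 : 68.5 : 100.0 : 64.9 : 15.8.

17.6 : 68.5 : 100.0 : 64.9 : 15.8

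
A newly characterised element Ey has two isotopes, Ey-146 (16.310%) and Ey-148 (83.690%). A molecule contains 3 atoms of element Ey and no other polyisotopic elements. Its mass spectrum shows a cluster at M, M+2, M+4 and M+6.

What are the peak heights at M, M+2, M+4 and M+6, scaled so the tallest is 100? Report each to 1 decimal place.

0.7 : 11.4 : 58.5 : 100.0

Each Ey atom is independently Ey-146 (p = 0.16310) or Ey-148 (q = 0.83690); the cluster is the binomial expansion (p + q)^3.
P(M) = 0.16310^3 = 0.004339
P(M+2) = 3 × 0.16310^2 × 0.83690^1 = 0.066789
P(M+4) = 3 × 0.16310^1 × 0.83690^2 = 0.342707
P(M+6) = 0.83690^3 = 0.586166
The M+6 peak is largest (0.586166); scaling to 100 gives 0.7 : 11.4 : 58.5 : 100.0.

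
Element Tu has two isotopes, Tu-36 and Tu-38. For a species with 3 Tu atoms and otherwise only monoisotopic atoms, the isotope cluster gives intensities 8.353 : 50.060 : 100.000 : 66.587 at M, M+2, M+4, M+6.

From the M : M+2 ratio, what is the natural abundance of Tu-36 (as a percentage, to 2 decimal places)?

Write p for the Tu-36 fraction. I(M+2)/I(M) = [C(3,1)·p^2·(1−p)] / p^3 = 3·(1−p)/p = 50.060/8.353 = 5.9931
(1−p)/p = 5.9931/3 = 1.9977  ⇒  p = 1/(1 + 1.9977) = 0.3336
Tu-36: 33.36%, Tu-38: 66.64%.

33.36%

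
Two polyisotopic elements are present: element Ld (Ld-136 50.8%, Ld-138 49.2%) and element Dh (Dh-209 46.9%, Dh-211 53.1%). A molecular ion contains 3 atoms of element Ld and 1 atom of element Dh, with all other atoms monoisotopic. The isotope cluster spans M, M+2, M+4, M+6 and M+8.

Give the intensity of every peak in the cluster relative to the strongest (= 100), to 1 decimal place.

Element Ld pattern (n=3): 0.13109651 : 0.38090246 : 0.36890554 : 0.11909549
Element Dh pattern (n=1): 0.4690 : 0.5310
Convolve the two distributions (both contribute in 2-u steps):
  M: 0.13109651×0.4690 = 0.061484
  M+2: 0.13109651×0.5310 + 0.38090246×0.4690 = 0.248256
  M+4: 0.38090246×0.5310 + 0.36890554×0.4690 = 0.375276
  M+6: 0.36890554×0.5310 + 0.11909549×0.4690 = 0.251745
  M+8: 0.11909549×0.5310 = 0.063240
Scale to base peak (0.375276) = 100: 16.4 : 66.2 : 100.0 : 67.1 : 16.9

16.4 : 66.2 : 100.0 : 67.1 : 16.9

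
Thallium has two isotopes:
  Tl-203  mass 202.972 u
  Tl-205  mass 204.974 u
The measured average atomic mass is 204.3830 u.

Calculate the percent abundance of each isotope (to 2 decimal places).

Tl-203: 29.52%, Tl-205: 70.48%

Writing the weighted mean with unknown fraction x of Tl-203:
202.972·x + 204.974·(1 − x) = 204.3830
(202.972 − 204.974)·x = 204.3830 − 204.974
x = -0.5910 / -2.002 = 0.29520 → 29.52% Tl-203, 70.48% Tl-205.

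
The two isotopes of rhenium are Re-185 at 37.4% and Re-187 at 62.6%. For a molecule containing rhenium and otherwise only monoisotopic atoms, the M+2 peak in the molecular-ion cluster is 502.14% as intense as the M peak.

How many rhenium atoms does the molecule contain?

3

The M+2/M ratio from n Re atoms is n · q/p = n · 0.626/0.374.
n = 5.0214 × 0.374/0.626 = 3.00 ≈ 3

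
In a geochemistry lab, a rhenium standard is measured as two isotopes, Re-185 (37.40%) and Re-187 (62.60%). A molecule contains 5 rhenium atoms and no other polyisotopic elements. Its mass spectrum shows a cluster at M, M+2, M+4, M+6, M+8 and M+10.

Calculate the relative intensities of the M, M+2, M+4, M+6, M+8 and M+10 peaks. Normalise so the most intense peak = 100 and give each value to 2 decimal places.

2.13 : 17.85 : 59.74 : 100.00 : 83.69 : 28.02

Expanding (0.3740 + 0.6260)^5:
P(M) = 0.3740^5 = 0.007317
P(M+2) = 5 × 0.3740^4 × 0.6260^1 = 0.061239
P(M+4) = 10 × 0.3740^3 × 0.6260^2 = 0.205005
P(M+6) = 10 × 0.3740^2 × 0.6260^3 = 0.343136
P(M+8) = 5 × 0.3740^1 × 0.6260^4 = 0.287170
P(M+10) = 0.6260^5 = 0.096133
The M+6 peak is largest (0.343136); scaling to 100 gives 2.13 : 17.85 : 59.74 : 100.00 : 83.69 : 28.02.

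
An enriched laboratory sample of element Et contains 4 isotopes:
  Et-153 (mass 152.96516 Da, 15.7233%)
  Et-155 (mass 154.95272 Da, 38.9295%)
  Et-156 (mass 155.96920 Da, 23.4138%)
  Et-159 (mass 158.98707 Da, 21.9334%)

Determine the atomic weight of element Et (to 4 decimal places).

The abundance-weighted mean is 0.157233 × 152.96516 + 0.389295 × 154.95272 + 0.234138 × 155.96920 + 0.219334 × 158.98707
= 24.051171 + 60.322319 + 36.518317 + 34.871270 = 155.763077 Da

155.7631 Da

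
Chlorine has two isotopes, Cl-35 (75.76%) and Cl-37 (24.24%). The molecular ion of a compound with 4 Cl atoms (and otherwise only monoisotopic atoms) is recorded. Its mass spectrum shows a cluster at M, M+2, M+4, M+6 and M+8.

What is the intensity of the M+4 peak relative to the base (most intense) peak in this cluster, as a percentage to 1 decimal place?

48.0%

(0.7576 + 0.2424)^4 gives M 0.3294, M+2 0.4216, M+4 0.2023, M+6 0.0432, M+8 0.0035; the largest is M+2.
P(M+2) = C(4,1) × 0.7576^3 × 0.2424^1 = 4 × 0.4348304 × 0.2424 = 0.421612 (base)
P(M+4) = C(4,2) × 0.7576^2 × 0.2424^2 = 6 × 0.57395776 × 0.05875776 = 0.202347
Relative intensity = 0.202347 / 0.421612 × 100 = 48.0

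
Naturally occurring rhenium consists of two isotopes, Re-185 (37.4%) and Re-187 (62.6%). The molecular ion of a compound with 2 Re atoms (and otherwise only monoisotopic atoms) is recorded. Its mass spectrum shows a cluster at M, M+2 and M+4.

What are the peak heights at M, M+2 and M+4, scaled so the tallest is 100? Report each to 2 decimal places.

29.87 : 100.00 : 83.69

The 2 Re atoms are independent, so intensities follow the terms of (0.374 + 0.626)^2.
P(M) = 0.374^2 = 0.139876
P(M+2) = 2 × 0.374^1 × 0.626^1 = 0.468248
P(M+4) = 0.626^2 = 0.391876
The M+2 peak is largest (0.468248); scaling to 100 gives 29.87 : 100.00 : 83.69.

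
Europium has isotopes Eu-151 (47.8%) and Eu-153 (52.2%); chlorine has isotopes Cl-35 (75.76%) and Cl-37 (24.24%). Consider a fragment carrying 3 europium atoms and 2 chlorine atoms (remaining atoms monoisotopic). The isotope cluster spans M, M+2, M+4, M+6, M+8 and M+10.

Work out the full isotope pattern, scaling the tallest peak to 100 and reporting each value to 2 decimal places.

17.31 : 67.79 : 100.00 : 67.98 : 20.77 : 2.31

Europium pattern (n=3): 0.10921535 : 0.35780594 : 0.39074206 : 0.14223665
Chlorine pattern (n=2): 0.57395776 : 0.36728448 : 0.05875776
Convolve the two distributions (both contribute in 2-u steps):
  M: 0.10921535×0.57395776 = 0.062685
  M+2: 0.10921535×0.36728448 + 0.35780594×0.57395776 = 0.245479
  M+4: 0.10921535×0.05875776 + 0.35780594×0.36728448 + 0.39074206×0.57395776 = 0.362103
  M+6: 0.35780594×0.05875776 + 0.39074206×0.36728448 + 0.14223665×0.57395776 = 0.246175
  M+8: 0.39074206×0.05875776 + 0.14223665×0.36728448 = 0.075200
  M+10: 0.14223665×0.05875776 = 0.008358
Scale to base peak (0.362103) = 100: 17.31 : 67.79 : 100.00 : 67.98 : 20.77 : 2.31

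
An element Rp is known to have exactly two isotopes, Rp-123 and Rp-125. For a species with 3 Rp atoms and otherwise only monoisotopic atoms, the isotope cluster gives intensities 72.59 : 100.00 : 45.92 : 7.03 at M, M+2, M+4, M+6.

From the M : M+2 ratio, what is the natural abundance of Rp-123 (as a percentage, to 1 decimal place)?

68.5%

If p is the fraction of Rp that is Rp-123, then I(M+2)/I(M) = [C(3,1)·p^2·(1−p)] / p^3 = 3·(1−p)/p = 100.00/72.59 = 1.3776
(1−p)/p = 1.3776/3 = 0.4592  ⇒  p = 1/(1 + 0.4592) = 0.6853
Rp-123: 68.5%, Rp-125: 31.5%.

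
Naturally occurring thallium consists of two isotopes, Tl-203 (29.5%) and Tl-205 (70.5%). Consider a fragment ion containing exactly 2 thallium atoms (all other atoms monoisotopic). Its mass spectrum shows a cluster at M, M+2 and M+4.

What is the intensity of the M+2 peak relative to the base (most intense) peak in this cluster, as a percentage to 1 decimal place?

(0.295 + 0.705)^2 gives M 0.0870, M+2 0.4160, M+4 0.4970; the largest is M+4.
P(M+4) = C(2,2) × 0.295^0 × 0.705^2 = 1 × 1.0000 × 0.497025 = 0.497025 (base)
P(M+2) = C(2,1) × 0.295^1 × 0.705^1 = 2 × 0.2950 × 0.7050 = 0.415950
Relative intensity = 0.415950 / 0.497025 × 100 = 83.7

83.7%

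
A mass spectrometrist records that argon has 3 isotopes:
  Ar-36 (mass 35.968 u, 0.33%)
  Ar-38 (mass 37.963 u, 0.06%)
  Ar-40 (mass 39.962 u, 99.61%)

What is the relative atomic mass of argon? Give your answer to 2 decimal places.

The abundance-weighted mean is 0.0033 × 35.968 + 0.0006 × 37.963 + 0.9961 × 39.962
= 0.1187 + 0.0228 + 39.8061 = 39.9476 u

39.95 u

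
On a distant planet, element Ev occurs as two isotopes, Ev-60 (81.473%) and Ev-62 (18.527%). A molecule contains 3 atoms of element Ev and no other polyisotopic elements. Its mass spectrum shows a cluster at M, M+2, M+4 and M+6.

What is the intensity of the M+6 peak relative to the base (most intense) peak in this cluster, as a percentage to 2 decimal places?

1.18%

(0.81473 + 0.18527)^3 gives M 0.5408, M+2 0.3689, M+4 0.0839, M+6 0.0064; the largest is M.
P(M) = C(3,0) × 0.81473^3 × 0.18527^0 = 1 × 0.54080553 × 1.0000 = 0.540806 (base)
P(M+6) = C(3,3) × 0.81473^0 × 0.18527^3 = 1 × 1.0000 × 0.00635939 = 0.006359
Relative intensity = 0.006359 / 0.540806 × 100 = 1.18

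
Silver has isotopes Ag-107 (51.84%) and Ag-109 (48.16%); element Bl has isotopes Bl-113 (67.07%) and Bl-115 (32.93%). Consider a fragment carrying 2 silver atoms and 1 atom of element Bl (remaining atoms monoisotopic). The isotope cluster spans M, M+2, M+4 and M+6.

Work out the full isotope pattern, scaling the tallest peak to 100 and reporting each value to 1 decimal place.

Silver pattern (n=2): 0.26873856 : 0.49932288 : 0.23193856
Element Bl pattern (n=1): 0.6707 : 0.3293
Convolve the two distributions (both contribute in 2-u steps):
  M: 0.26873856×0.6707 = 0.180243
  M+2: 0.26873856×0.3293 + 0.49932288×0.6707 = 0.423391
  M+4: 0.49932288×0.3293 + 0.23193856×0.6707 = 0.319988
  M+6: 0.23193856×0.3293 = 0.076377
Scale to base peak (0.423391) = 100: 42.6 : 100.0 : 75.6 : 18.0

42.6 : 100.0 : 75.6 : 18.0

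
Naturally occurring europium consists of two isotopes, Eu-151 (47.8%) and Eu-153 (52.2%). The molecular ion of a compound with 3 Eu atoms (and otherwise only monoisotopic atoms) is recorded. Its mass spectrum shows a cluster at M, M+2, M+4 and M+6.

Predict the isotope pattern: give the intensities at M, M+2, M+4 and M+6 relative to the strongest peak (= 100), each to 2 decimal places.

The 3 Eu atoms are independent, so intensities follow the terms of (0.478 + 0.522)^3.
P(M) = 0.478^3 = 0.109215
P(M+2) = 3 × 0.478^2 × 0.522^1 = 0.357806
P(M+4) = 3 × 0.478^1 × 0.522^2 = 0.390742
P(M+6) = 0.522^3 = 0.142237
The M+4 peak is largest (0.390742); scaling to 100 gives 27.95 : 91.57 : 100.00 : 36.40.

27.95 : 91.57 : 100.00 : 36.40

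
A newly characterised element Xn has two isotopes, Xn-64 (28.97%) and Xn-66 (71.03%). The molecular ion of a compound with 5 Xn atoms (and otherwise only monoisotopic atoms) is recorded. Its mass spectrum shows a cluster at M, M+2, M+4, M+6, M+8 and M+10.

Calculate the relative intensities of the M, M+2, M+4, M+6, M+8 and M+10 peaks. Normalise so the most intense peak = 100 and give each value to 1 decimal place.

0.6 : 6.8 : 33.3 : 81.6 : 100.0 : 49.0

Expanding (0.2897 + 0.7103)^5:
P(M) = 0.2897^5 = 0.002041
P(M+2) = 5 × 0.2897^4 × 0.7103^1 = 0.025015
P(M+4) = 10 × 0.2897^3 × 0.7103^2 = 0.122667
P(M+6) = 10 × 0.2897^2 × 0.7103^3 = 0.300762
P(M+8) = 5 × 0.2897^1 × 0.7103^4 = 0.368711
P(M+10) = 0.7103^5 = 0.180804
The M+8 peak is largest (0.368711); scaling to 100 gives 0.6 : 6.8 : 33.3 : 81.6 : 100.0 : 49.0.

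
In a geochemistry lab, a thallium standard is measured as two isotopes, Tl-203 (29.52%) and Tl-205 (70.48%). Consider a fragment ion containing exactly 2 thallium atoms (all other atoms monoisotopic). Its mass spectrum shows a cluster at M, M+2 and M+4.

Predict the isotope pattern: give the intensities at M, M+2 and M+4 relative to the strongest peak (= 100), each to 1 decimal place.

17.5 : 83.8 : 100.0

Expanding (0.2952 + 0.7048)^2:
P(M) = 0.2952^2 = 0.087143
P(M+2) = 2 × 0.2952^1 × 0.7048^1 = 0.416114
P(M+4) = 0.7048^2 = 0.496743
The M+4 peak is largest (0.496743); scaling to 100 gives 17.5 : 83.8 : 100.0.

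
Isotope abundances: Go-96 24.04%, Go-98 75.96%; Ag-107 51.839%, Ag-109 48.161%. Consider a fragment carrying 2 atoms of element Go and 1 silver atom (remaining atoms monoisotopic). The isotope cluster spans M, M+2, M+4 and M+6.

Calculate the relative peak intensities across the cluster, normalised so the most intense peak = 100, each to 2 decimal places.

Element Go pattern (n=2): 0.05779216 : 0.36521568 : 0.57699216
Silver pattern (n=1): 0.51839 : 0.48161
Convolve the two distributions (both contribute in 2-u steps):
  M: 0.05779216×0.51839 = 0.029959
  M+2: 0.05779216×0.48161 + 0.36521568×0.51839 = 0.217157
  M+4: 0.36521568×0.48161 + 0.57699216×0.51839 = 0.474998
  M+6: 0.57699216×0.48161 = 0.277885
Scale to base peak (0.474998) = 100: 6.31 : 45.72 : 100.00 : 58.50

6.31 : 45.72 : 100.00 : 58.50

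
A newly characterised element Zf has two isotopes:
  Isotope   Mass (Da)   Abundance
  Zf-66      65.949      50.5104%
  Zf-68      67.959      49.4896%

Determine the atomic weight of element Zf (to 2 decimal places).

Weight each isotope mass by its fractional abundance: 0.505104 × 65.949 + 0.494896 × 67.959
= 33.3111 + 33.6326 = 66.9437 Da

66.94 Da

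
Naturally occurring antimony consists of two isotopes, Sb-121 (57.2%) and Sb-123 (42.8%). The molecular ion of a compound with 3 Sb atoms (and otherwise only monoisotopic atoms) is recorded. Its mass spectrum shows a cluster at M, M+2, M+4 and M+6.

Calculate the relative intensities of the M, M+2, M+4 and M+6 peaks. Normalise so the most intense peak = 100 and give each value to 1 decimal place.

44.5 : 100.0 : 74.8 : 18.7

Each Sb atom is independently Sb-121 (p = 0.572) or Sb-123 (q = 0.428); the cluster is the binomial expansion (p + q)^3.
P(M) = 0.572^3 = 0.187149
P(M+2) = 3 × 0.572^2 × 0.428^1 = 0.420104
P(M+4) = 3 × 0.572^1 × 0.428^2 = 0.314344
P(M+6) = 0.428^3 = 0.078403
The M+2 peak is largest (0.420104); scaling to 100 gives 44.5 : 100.0 : 74.8 : 18.7.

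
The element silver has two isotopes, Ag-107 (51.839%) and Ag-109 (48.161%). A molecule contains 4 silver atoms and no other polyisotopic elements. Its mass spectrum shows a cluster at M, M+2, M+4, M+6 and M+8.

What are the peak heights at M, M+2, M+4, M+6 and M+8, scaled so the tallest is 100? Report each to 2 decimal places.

Each Ag atom is independently Ag-107 (p = 0.51839) or Ag-109 (q = 0.48161); the cluster is the binomial expansion (p + q)^4.
P(M) = 0.51839^4 = 0.072215
P(M+2) = 4 × 0.51839^3 × 0.48161^1 = 0.268365
P(M+4) = 6 × 0.51839^2 × 0.48161^2 = 0.373986
P(M+6) = 4 × 0.51839^1 × 0.48161^3 = 0.231634
P(M+8) = 0.48161^4 = 0.053800
The M+4 peak is largest (0.373986); scaling to 100 gives 19.31 : 71.76 : 100.00 : 61.94 : 14.39.

19.31 : 71.76 : 100.00 : 61.94 : 14.39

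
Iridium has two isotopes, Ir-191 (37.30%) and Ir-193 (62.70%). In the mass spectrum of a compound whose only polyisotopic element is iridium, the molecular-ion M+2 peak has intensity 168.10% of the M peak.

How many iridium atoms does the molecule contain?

With n Ir atoms, P(M+2)/P(M) = C(n,1)·p^(n−1)q / p^n = n·q/p = n · 0.6270/0.3730.
n = 1.6810 × 0.3730/0.6270 = 1.00 ≈ 1

1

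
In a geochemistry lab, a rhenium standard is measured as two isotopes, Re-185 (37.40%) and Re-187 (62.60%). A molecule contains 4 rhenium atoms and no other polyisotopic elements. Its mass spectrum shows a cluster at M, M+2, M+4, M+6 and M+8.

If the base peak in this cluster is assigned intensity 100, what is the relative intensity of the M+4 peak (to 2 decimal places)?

Term probabilities: M 0.0196, M+2 0.1310, M+4 0.3289, M+6 0.3670, M+8 0.1536. Base peak = M+6.
P(M+6) = C(4,3) × 0.3740^1 × 0.6260^3 = 4 × 0.3740 × 0.24531438 = 0.366990 (base)
P(M+4) = C(4,2) × 0.3740^2 × 0.6260^2 = 6 × 0.139876 × 0.391876 = 0.328884
Relative intensity = 0.328884 / 0.366990 × 100 = 89.62

89.62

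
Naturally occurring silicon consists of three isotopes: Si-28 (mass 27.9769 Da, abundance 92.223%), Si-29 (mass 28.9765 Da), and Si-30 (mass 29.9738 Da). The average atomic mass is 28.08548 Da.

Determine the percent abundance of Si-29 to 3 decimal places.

The remaining 7.777% is split between Si-29 (fraction x) and Si-30 (fraction 0.07777 − x).
Substituting: 28.9765x + 29.9738(0.07777 − x) = 2.284343513
(28.9765 − 29.9738)x = -0.046718913  ⇒  x = 0.04685, y = 0.03092
Si-29: 4.685%, Si-30: 3.092%.

4.685%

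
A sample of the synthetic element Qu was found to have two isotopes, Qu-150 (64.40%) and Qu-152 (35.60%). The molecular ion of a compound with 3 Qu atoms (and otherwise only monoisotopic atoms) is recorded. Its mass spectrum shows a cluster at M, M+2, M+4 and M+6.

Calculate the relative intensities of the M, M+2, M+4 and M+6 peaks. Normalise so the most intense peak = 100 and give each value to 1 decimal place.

60.3 : 100.0 : 55.3 : 10.2

The 3 Qu atoms are independent, so intensities follow the terms of (0.6440 + 0.3560)^3.
P(M) = 0.6440^3 = 0.267090
P(M+2) = 3 × 0.6440^2 × 0.3560^1 = 0.442938
P(M+4) = 3 × 0.6440^1 × 0.3560^2 = 0.244854
P(M+6) = 0.3560^3 = 0.045118
The M+2 peak is largest (0.442938); scaling to 100 gives 60.3 : 100.0 : 55.3 : 10.2.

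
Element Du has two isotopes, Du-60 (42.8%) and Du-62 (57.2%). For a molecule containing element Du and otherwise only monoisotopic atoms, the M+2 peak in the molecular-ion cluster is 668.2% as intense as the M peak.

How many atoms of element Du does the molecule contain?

The M+2/M ratio from n Du atoms is n · q/p = n · 0.572/0.428.
n = 6.682 × 0.428/0.572 = 5.00 ≈ 5

5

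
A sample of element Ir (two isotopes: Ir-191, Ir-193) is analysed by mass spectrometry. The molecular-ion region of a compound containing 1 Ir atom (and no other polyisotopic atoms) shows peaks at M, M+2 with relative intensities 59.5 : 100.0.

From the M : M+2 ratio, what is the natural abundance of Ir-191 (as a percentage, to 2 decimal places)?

37.30%

Let p = fractional abundance of Ir-191. I(M+2)/I(M) = [C(1,1)·p^0·(1−p)] / p^1 = 1·(1−p)/p = 100.0/59.5 = 1.6807
(1−p)/p = 1.6807/1 = 1.6807  ⇒  p = 1/(1 + 1.6807) = 0.3730
Ir-191: 37.30%, Ir-193: 62.70%.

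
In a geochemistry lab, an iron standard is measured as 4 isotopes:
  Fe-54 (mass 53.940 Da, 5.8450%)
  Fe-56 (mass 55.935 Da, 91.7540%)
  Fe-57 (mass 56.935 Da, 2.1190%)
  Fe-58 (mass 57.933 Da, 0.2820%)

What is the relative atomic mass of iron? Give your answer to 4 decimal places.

55.8452 Da

The abundance-weighted mean is 0.058450 × 53.940 + 0.917540 × 55.935 + 0.021190 × 56.935 + 0.002820 × 57.933
= 3.15279 + 51.32260 + 1.20645 + 0.16337 = 55.84521 Da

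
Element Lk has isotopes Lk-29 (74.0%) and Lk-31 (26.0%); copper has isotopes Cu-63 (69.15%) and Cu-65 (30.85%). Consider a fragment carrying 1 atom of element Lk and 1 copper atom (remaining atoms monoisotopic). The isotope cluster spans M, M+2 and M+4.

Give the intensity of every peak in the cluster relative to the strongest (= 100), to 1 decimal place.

100.0 : 79.7 : 15.7

Element Lk pattern (n=1): 0.7400 : 0.2600
Copper pattern (n=1): 0.6915 : 0.3085
Convolve the two distributions (both contribute in 2-u steps):
  M: 0.7400×0.6915 = 0.511710
  M+2: 0.7400×0.3085 + 0.2600×0.6915 = 0.408080
  M+4: 0.2600×0.3085 = 0.080210
Scale to base peak (0.511710) = 100: 100.0 : 79.7 : 15.7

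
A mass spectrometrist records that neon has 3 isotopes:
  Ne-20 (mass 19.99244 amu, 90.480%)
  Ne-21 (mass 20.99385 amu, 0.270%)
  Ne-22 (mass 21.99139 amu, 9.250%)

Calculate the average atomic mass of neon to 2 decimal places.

Weight each isotope mass by its fractional abundance: 0.90480 × 19.99244 + 0.00270 × 20.99385 + 0.09250 × 21.99139
= 18.089160 + 0.056683 + 2.034204 = 20.180047 amu

20.18 amu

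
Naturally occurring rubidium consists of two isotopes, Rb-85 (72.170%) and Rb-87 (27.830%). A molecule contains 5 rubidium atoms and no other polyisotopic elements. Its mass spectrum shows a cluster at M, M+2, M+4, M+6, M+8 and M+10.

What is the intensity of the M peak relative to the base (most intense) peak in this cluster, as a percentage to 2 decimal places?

51.86%

Binomial terms of (0.72170 + 0.27830)^5: M 0.1958, M+2 0.3775, M+4 0.2911, M+6 0.1123, M+8 0.0216, M+10 0.0017 → M+2 is the base peak.
P(M+2) = C(5,1) × 0.72170^4 × 0.27830^1 = 5 × 0.27128565 × 0.2783 = 0.377494 (base)
P(M) = C(5,0) × 0.72170^5 × 0.27830^0 = 1 × 0.19578685 × 1.0000 = 0.195787
Relative intensity = 0.195787 / 0.377494 × 100 = 51.86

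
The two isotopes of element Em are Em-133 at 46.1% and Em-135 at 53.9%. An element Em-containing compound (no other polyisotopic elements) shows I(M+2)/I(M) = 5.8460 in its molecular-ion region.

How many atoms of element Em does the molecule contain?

For n independent Em atoms, I(M+2)/I(M) = n · (abundance Em-135) / (abundance Em-133) = n · 0.539/0.461.
n = 5.8460 × 0.461/0.539 = 5.00 ≈ 5

5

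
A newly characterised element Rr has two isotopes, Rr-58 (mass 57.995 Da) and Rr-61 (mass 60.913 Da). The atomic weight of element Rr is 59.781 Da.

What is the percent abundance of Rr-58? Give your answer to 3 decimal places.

With x = fraction of Rr-58 (so Rr-61 is 1 − x):
57.995·x + 60.913·(1 − x) = 59.781
(57.995 − 60.913)·x = 59.781 − 60.913
x = -1.132 / -2.918 = 0.38794 → 38.794% Rr-58, 61.206% Rr-61.

38.794%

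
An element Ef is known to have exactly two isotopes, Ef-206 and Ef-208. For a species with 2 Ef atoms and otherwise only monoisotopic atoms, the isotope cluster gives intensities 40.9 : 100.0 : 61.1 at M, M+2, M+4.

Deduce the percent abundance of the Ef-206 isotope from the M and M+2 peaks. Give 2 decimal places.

If p is the fraction of Ef that is Ef-206, then I(M+2)/I(M) = [C(2,1)·p^1·(1−p)] / p^2 = 2·(1−p)/p = 100.0/40.9 = 2.4450
(1−p)/p = 2.4450/2 = 1.2225  ⇒  p = 1/(1 + 1.2225) = 0.4499
Ef-206: 44.99%, Ef-208: 55.01%.

44.99%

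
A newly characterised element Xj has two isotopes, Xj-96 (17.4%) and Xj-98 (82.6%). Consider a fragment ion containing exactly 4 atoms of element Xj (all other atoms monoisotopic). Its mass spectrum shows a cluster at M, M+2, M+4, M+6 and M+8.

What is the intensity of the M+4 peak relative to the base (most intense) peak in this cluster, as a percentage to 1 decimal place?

Binomial terms of (0.174 + 0.826)^4: M 0.0009, M+2 0.0174, M+4 0.1239, M+6 0.3922, M+8 0.4655 → M+8 is the base peak.
P(M+8) = C(4,4) × 0.174^0 × 0.826^4 = 1 × 1.0000 × 0.46550054 = 0.465501 (base)
P(M+4) = C(4,2) × 0.174^2 × 0.826^2 = 6 × 0.030276 × 0.682276 = 0.123940
Relative intensity = 0.123940 / 0.465501 × 100 = 26.6

26.6%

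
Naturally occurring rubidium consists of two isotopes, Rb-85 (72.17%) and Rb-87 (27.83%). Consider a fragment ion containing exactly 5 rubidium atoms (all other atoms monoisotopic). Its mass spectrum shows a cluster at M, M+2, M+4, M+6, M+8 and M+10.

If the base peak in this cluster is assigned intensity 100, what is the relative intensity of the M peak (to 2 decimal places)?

Binomial terms of (0.7217 + 0.2783)^5: M 0.1958, M+2 0.3775, M+4 0.2911, M+6 0.1123, M+8 0.0216, M+10 0.0017 → M+2 is the base peak.
P(M+2) = C(5,1) × 0.7217^4 × 0.2783^1 = 5 × 0.27128565 × 0.2783 = 0.377494 (base)
P(M) = C(5,0) × 0.7217^5 × 0.2783^0 = 1 × 0.19578685 × 1.0000 = 0.195787
Relative intensity = 0.195787 / 0.377494 × 100 = 51.86

51.86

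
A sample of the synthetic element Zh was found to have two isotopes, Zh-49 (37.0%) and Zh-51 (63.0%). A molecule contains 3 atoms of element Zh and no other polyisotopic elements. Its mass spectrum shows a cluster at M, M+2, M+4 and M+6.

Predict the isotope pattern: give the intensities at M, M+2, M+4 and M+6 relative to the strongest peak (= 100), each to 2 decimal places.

11.50 : 58.73 : 100.00 : 56.76

The 3 Zh atoms are independent, so intensities follow the terms of (0.370 + 0.630)^3.
P(M) = 0.370^3 = 0.050653
P(M+2) = 3 × 0.370^2 × 0.630^1 = 0.258741
P(M+4) = 3 × 0.370^1 × 0.630^2 = 0.440559
P(M+6) = 0.630^3 = 0.250047
The M+4 peak is largest (0.440559); scaling to 100 gives 11.50 : 58.73 : 100.00 : 56.76.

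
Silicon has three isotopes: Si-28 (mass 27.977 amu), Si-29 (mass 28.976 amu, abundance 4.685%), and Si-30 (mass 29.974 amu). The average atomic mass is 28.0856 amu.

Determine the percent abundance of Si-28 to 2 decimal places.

92.22%

Let x and y be the fractions of Si-28 and Si-30. Then x + y = 1 − 0.04685 = 0.95315 and 27.977x + 29.974y = 28.0856 − 0.04685×28.976 = 26.7280744.
Substituting: 27.977x + 29.974(0.95315 − x) = 26.7280744
(27.977 − 29.974)x = -1.8416437  ⇒  x = 0.92221, y = 0.03094
Si-28: 92.22%, Si-30: 3.09%.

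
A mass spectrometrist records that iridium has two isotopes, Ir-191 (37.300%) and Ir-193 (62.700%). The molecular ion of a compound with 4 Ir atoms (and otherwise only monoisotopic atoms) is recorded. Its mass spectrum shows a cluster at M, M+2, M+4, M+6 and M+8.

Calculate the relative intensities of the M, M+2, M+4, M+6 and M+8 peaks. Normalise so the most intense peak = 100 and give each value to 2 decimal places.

5.26 : 35.39 : 89.23 : 100.00 : 42.02

Each Ir atom is independently Ir-191 (p = 0.37300) or Ir-193 (q = 0.62700); the cluster is the binomial expansion (p + q)^4.
P(M) = 0.37300^4 = 0.019357
P(M+2) = 4 × 0.37300^3 × 0.62700^1 = 0.130153
P(M+4) = 6 × 0.37300^2 × 0.62700^2 = 0.328174
P(M+6) = 4 × 0.37300^1 × 0.62700^3 = 0.367766
P(M+8) = 0.62700^4 = 0.154550
The M+6 peak is largest (0.367766); scaling to 100 gives 5.26 : 35.39 : 89.23 : 100.00 : 42.02.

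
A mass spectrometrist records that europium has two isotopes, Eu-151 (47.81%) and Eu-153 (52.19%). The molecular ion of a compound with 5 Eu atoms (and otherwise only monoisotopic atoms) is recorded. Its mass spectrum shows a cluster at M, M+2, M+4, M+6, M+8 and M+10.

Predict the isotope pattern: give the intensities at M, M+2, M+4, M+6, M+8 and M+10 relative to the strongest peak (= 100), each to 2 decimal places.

7.69 : 41.96 : 91.61 : 100.00 : 54.58 : 11.92

Each Eu atom is independently Eu-151 (p = 0.4781) or Eu-153 (q = 0.5219); the cluster is the binomial expansion (p + q)^5.
P(M) = 0.4781^5 = 0.024980
P(M+2) = 5 × 0.4781^4 × 0.5219^1 = 0.136343
P(M+4) = 10 × 0.4781^3 × 0.5219^2 = 0.297667
P(M+6) = 10 × 0.4781^2 × 0.5219^3 = 0.324937
P(M+8) = 5 × 0.4781^1 × 0.5219^4 = 0.177353
P(M+10) = 0.5219^5 = 0.038720
The M+6 peak is largest (0.324937); scaling to 100 gives 7.69 : 41.96 : 91.61 : 100.00 : 54.58 : 11.92.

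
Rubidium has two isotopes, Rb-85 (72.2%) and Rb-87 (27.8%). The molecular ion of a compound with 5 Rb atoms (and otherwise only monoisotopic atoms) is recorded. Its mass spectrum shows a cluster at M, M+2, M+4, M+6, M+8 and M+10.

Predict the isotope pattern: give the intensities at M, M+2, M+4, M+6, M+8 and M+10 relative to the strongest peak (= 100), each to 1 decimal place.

51.9 : 100.0 : 77.0 : 29.7 : 5.7 : 0.4

The 5 Rb atoms are independent, so intensities follow the terms of (0.722 + 0.278)^5.
P(M) = 0.722^5 = 0.196194
P(M+2) = 5 × 0.722^4 × 0.278^1 = 0.377714
P(M+4) = 10 × 0.722^3 × 0.278^2 = 0.290872
P(M+6) = 10 × 0.722^2 × 0.278^3 = 0.111998
P(M+8) = 5 × 0.722^1 × 0.278^4 = 0.021562
P(M+10) = 0.278^5 = 0.001660
The M+2 peak is largest (0.377714); scaling to 100 gives 51.9 : 100.0 : 77.0 : 29.7 : 5.7 : 0.4.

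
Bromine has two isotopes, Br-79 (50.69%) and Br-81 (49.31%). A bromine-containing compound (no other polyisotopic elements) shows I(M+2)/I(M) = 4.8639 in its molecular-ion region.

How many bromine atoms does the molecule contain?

5

For n independent Br atoms, I(M+2)/I(M) = n · (abundance Br-81) / (abundance Br-79) = n · 0.4931/0.5069.
n = 4.8639 × 0.5069/0.4931 = 5.00 ≈ 5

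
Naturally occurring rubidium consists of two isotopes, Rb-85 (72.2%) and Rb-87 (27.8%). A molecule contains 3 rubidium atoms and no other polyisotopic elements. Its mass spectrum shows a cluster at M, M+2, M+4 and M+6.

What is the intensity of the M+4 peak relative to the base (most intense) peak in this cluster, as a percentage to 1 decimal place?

Binomial terms of (0.722 + 0.278)^3: M 0.3764, M+2 0.4348, M+4 0.1674, M+6 0.0215 → M+2 is the base peak.
P(M+2) = C(3,1) × 0.722^2 × 0.278^1 = 3 × 0.521284 × 0.2780 = 0.434751 (base)
P(M+4) = C(3,2) × 0.722^1 × 0.278^2 = 3 × 0.7220 × 0.077284 = 0.167397
Relative intensity = 0.167397 / 0.434751 × 100 = 38.5

38.5%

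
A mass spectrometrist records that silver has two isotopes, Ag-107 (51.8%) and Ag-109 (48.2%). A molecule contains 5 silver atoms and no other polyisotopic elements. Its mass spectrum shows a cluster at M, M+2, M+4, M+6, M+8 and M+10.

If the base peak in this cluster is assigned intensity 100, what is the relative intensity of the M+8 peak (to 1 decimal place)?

Binomial terms of (0.518 + 0.482)^5: M 0.0373, M+2 0.1735, M+4 0.3229, M+6 0.3005, M+8 0.1398, M+10 0.0260 → M+4 is the base peak.
P(M+4) = C(5,2) × 0.518^3 × 0.482^2 = 10 × 0.13899183 × 0.232324 = 0.322911 (base)
P(M+8) = C(5,4) × 0.518^1 × 0.482^4 = 5 × 0.5180 × 0.05397444 = 0.139794
Relative intensity = 0.139794 / 0.322911 × 100 = 43.3

43.3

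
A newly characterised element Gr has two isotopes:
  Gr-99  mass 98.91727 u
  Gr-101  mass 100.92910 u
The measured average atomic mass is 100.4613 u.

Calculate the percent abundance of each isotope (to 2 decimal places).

Writing the weighted mean with unknown fraction x of Gr-99:
98.91727·x + 100.92910·(1 − x) = 100.4613
(98.91727 − 100.92910)·x = 100.4613 − 100.92910
x = -0.46780 / -2.01183 = 0.23252 → 23.25% Gr-99, 76.75% Gr-101.

Gr-99: 23.25%, Gr-101: 76.75%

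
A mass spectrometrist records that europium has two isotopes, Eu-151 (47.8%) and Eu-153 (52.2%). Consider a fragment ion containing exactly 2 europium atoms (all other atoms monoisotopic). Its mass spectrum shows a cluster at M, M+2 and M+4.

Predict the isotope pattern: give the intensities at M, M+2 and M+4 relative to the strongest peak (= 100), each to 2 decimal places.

45.79 : 100.00 : 54.60

The 2 Eu atoms are independent, so intensities follow the terms of (0.478 + 0.522)^2.
P(M) = 0.478^2 = 0.228484
P(M+2) = 2 × 0.478^1 × 0.522^1 = 0.499032
P(M+4) = 0.522^2 = 0.272484
The M+2 peak is largest (0.499032); scaling to 100 gives 45.79 : 100.00 : 54.60.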